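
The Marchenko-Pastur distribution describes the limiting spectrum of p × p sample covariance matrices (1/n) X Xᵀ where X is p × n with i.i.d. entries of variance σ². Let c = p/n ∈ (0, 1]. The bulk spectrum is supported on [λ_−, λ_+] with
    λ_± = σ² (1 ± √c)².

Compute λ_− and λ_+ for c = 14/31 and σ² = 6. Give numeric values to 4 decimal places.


c = 14/31 = 0.451613; √c = 0.672022.
λ_− = σ² (1 − √c)² = 6 · (1 − 0.672022)² = 6 · (0.327978)² = 0.645419.
λ_+ = σ² (1 + √c)² = 6 · (1 + 0.672022)² = 6 · (1.672022)² = 16.773935.

Rounded to 4 decimal places: λ_− ≈ 0.6454, λ_+ ≈ 16.7739.


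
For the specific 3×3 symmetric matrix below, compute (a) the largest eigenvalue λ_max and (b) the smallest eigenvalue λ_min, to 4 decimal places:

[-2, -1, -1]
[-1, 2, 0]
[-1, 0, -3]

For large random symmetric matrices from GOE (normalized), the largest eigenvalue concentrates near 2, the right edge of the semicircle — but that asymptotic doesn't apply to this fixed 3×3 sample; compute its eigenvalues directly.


Since M is real symmetric, all three eigenvalues are real; they are the roots of det(λI − M) = λ³ − (tr M) λ² + s λ − det M, where s is the sum of the principal 2×2 minors.
tr M = -2 + 2 + (-3) = -3.
s = ((-2)·2 − (-1)²) + ((-2)·(-3) − (-1)²) + (2·(-3) − 0²) = -5 + 5 + (-6) = -6.
det M (expand along row 1) = (-2)·(-6) − (-1)·3 + (-1)·2 = 13.
Characteristic polynomial: λ³ + 3λ² − 6λ − 13 = 0.
Substitute λ = y + (tr M)/3 = y − 1.000000 to remove the quadratic term: y³ + p·y + q = 0 with p = s − (tr M)²/3 = -9.000000 and q = −2(tr M)³/27 + (tr M)·s/3 − det M = -5.000000.
Three real roots ⇒ use the trigonometric (Viète) form: r = 2√(−p/3) = 3.464102, φ = arccos(3q/(p·r)) = arccos(0.481125) = 1.068859 rad.
y_k = r·cos(φ/3 − 2πk/3) for k = 0, 1, 2 gives y = 3.246551, -0.576888, -2.669664.
λ_k = y_k − 1.000000 gives λ = 2.2466, -1.5769, -3.6697 (check: the sum is -3.0000 = tr M).

Hence λ_max = 2.2466 and λ_min = -3.6697.


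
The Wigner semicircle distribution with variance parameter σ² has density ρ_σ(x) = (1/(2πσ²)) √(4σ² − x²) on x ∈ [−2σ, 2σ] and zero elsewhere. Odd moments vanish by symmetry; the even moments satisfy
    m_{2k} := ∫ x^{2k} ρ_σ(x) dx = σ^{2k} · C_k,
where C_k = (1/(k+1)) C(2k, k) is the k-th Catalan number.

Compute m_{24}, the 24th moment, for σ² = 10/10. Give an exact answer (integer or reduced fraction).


By the scaled semicircle moment identity, m_{2k} = σ^{2k} · C_k with k = 12.
C_12 = (1/(k+1)) · C(2k, k) = (1/13) · C(24, 12) = (1/13) · 2704156 = 208012.
σ^{2k} = (σ²)^k = (10/10)^12 = 1.

Therefore m_{24} = σ^{24} · C_12 = 1 · 208012 = 208012.


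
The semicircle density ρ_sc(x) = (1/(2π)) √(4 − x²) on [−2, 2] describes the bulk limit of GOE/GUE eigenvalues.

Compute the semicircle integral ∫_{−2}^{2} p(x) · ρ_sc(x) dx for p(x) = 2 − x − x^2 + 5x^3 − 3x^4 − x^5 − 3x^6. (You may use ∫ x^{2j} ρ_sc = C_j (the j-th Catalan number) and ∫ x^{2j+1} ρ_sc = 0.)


Write p(x) = Σ a_i x^i, split into monomials and integrate each against ρ_sc separately.
Using ∫ x^{2j} ρ_sc = C_j = (1/(j+1)) C(2j, j) (Catalan numbers) and ∫ x^{2j+1} ρ_sc = 0 (odd monomials vanish by symmetry):
  i = 0 (even): a_0 · C_{0} = 2 · 1 = 2
  i = 1 (odd): ∫ x^1 ρ_sc = 0 (vanishes)
  i = 2 (even): a_2 · C_{1} = -1 · 1 = -1
  i = 3 (odd): ∫ x^3 ρ_sc = 0 (vanishes)
  i = 4 (even): a_4 · C_{2} = -3 · 2 = -6
  i = 5 (odd): ∫ x^5 ρ_sc = 0 (vanishes)
  i = 6 (even): a_6 · C_{3} = -3 · 5 = -15

Summing the contributions: ∫_{−2}^{2} p(x) ρ_sc(x) dx = 2 + (-1) + (-6) + (-15) = -20.


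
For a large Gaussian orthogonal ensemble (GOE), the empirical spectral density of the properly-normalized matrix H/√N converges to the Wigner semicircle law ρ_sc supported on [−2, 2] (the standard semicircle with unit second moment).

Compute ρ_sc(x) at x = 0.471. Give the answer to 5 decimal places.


ρ_sc(x) = (1/(2π)) √(4 − x²). With x = 0.471:
  4 − x² = 4 − (0.471)² = 4 − 0.221841 = 3.778159.
  √(4 − x²) = 1.943749.
  1/(2π) = 0.159155.
  ρ_sc(0.471) = 0.159155 · 1.943749 = 0.309357.

Rounded to 5 decimal places: ρ_sc(0.471) ≈ 0.30936.


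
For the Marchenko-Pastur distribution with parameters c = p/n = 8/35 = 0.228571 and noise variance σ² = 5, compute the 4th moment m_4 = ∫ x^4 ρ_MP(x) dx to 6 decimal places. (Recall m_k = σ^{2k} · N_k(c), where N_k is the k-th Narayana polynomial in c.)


E[X⁴] = σ⁸ (1 + 6c + 6c² + c³) (fourth MP moment). With σ² = 5 (so σ⁸ = 625) and c = 8/35 = 0.228571: E[X⁴] = 625 · (1 + 6·0.228571 + 6·(0.228571)² + (0.228571)³) = 625 · 2.696840.

So E[X^4] = 1685.524781.


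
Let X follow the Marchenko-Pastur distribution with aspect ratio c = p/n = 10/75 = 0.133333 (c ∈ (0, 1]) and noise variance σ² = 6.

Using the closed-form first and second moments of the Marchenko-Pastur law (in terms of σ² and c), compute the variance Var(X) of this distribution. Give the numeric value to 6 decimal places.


Recall the MP moments m_1 = E[X] = σ² and m_2 = E[X²] = σ⁴ (1 + c).
m_1 = E[X] = σ² = 6, so m_1² = 36.
m_2 = E[X²] = σ⁴ (1 + c) = 36 · (1 + 0.133333) = 36 · 1.133333 = 40.800000.
(Note m_2 − m_1² simplifies to c · σ⁴ = 0.133333 · 36.)

Var(X) = m_2 − m_1² = 40.800000 − 36 = 4.800000.


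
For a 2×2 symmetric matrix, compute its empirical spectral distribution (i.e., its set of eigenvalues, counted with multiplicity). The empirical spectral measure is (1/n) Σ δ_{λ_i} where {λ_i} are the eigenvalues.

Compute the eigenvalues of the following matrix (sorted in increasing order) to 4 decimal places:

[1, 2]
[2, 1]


Since M is real symmetric, both eigenvalues are real; they are the roots of det(λI − M) = λ² − (tr M) λ + det M.
tr M = 1 + 1 = 2.
det M = 1·1 − 2² = 1 − 4 = -3.
Characteristic polynomial: λ² − 2λ − 3 = 0.
Discriminant Δ = (tr M)² − 4·det M = 4 − (-12) = 16; √Δ = 4.000000.
λ = (tr M ± √Δ)/2 = (2 ± 4.000000)/2, giving (tr M − √Δ)/2 = -1.0000 and (tr M + √Δ)/2 = 3.0000.

Eigenvalues sorted in increasing order: [-1.0000, 3.0000].


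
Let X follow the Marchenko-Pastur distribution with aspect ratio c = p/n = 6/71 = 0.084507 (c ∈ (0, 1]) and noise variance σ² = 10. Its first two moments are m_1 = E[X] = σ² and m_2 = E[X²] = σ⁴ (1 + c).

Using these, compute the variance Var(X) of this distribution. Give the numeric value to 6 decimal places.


m_1 = E[X] = σ² = 10, so m_1² = 100.
m_2 = E[X²] = σ⁴ (1 + c) = 100 · (1 + 0.084507) = 100 · 1.084507 = 108.450704.
(Note m_2 − m_1² simplifies to c · σ⁴ = 0.084507 · 100.)

Var(X) = m_2 − m_1² = 108.450704 − 100 = 8.450704.


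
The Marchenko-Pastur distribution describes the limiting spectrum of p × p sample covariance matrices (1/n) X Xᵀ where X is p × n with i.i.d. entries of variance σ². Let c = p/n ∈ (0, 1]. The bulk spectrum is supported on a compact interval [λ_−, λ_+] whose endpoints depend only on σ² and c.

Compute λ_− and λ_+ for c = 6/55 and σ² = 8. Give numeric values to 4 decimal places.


c = 6/55 = 0.109091; √c = 0.330289.
λ_− = σ² (1 − √c)² = 8 · (1 − 0.330289)² = 8 · (0.669711)² = 3.588101.
λ_+ = σ² (1 + √c)² = 8 · (1 + 0.330289)² = 8 · (1.330289)² = 14.157353.

Rounded to 4 decimal places: λ_− ≈ 3.5881, λ_+ ≈ 14.1574.


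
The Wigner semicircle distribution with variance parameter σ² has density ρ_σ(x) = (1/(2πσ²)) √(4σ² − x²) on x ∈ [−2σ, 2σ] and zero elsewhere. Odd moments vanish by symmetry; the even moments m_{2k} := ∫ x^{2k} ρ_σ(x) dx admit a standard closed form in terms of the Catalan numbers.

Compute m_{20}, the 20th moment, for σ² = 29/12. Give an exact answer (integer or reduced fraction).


By the scaled semicircle moment identity, m_{2k} = σ^{2k} · C_k with k = 10.
C_10 = (1/(k+1)) · C(2k, k) = (1/11) · C(20, 10) = (1/11) · 184756 = 16796.
σ^{2k} = (σ²)^k = (29/12)^10 = 420707233300201/61917364224.

Therefore m_{20} = σ^{20} · C_10 = (420707233300201/61917364224) · 16796 = 1766549672627543999/15479341056.


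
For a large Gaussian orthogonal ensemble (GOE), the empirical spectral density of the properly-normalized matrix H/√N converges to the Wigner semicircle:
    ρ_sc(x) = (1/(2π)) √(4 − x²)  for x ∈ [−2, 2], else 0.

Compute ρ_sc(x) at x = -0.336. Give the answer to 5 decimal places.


ρ_sc(x) = (1/(2π)) √(4 − x²). With x = -0.336:
  4 − x² = 4 − (-0.336)² = 4 − 0.112896 = 3.887104.
  √(4 − x²) = 1.971574.
  1/(2π) = 0.159155.
  ρ_sc(-0.336) = 0.159155 · 1.971574 = 0.313786.

Rounded to 5 decimal places: ρ_sc(-0.336) ≈ 0.31379.


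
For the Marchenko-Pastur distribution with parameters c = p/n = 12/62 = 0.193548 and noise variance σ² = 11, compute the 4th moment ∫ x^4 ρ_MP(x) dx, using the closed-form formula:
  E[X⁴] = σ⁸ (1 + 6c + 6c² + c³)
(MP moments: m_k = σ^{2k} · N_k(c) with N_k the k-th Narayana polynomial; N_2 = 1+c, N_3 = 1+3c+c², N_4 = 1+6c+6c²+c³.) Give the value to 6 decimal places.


E[X⁴] = σ⁸ (1 + 6c + 6c² + c³) (fourth MP moment). With σ² = 11 (so σ⁸ = 14641) and c = 12/62 = 0.193548: E[X⁴] = 14641 · (1 + 6·0.193548 + 6·(0.193548)² + (0.193548)³) = 14641 · 2.393307.

So E[X^4] = 35040.403444.


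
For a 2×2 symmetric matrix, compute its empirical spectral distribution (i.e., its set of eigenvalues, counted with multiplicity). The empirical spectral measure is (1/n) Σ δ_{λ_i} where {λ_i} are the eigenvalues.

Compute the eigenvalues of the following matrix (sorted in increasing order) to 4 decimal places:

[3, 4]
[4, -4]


Since M is real symmetric, both eigenvalues are real; they are the roots of det(λI − M) = λ² − (tr M) λ + det M.
tr M = 3 + (-4) = -1.
det M = 3·(-4) − 4² = -12 − 16 = -28.
Characteristic polynomial: λ² + λ − 28 = 0.
Discriminant Δ = (tr M)² − 4·det M = 1 − (-112) = 113; √Δ = 10.630146.
λ = (tr M ± √Δ)/2 = (-1 ± 10.630146)/2, giving (tr M − √Δ)/2 = -5.8151 and (tr M + √Δ)/2 = 4.8151.

Eigenvalues sorted in increasing order: [-5.8151, 4.8151].


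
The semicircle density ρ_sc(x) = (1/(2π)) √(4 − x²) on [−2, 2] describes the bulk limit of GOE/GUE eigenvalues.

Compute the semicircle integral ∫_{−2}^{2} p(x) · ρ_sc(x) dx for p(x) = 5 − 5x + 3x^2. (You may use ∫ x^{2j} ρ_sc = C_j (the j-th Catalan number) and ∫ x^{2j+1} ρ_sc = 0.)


Write p(x) = Σ a_i x^i, split into monomials and integrate each against ρ_sc separately.
Using ∫ x^{2j} ρ_sc = C_j = (1/(j+1)) C(2j, j) (Catalan numbers) and ∫ x^{2j+1} ρ_sc = 0 (odd monomials vanish by symmetry):
  i = 0 (even): a_0 · C_{0} = 5 · 1 = 5
  i = 1 (odd): ∫ x^1 ρ_sc = 0 (vanishes)
  i = 2 (even): a_2 · C_{1} = 3 · 1 = 3

Summing the contributions: ∫_{−2}^{2} p(x) ρ_sc(x) dx = 5 + 3 = 8.


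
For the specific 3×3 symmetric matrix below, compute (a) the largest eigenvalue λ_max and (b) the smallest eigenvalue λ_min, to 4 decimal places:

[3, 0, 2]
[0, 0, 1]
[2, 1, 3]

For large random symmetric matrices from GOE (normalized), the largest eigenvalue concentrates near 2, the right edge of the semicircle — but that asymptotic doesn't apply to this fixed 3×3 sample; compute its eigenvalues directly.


Since M is real symmetric, all three eigenvalues are real; they are the roots of det(λI − M) = λ³ − (tr M) λ² + s λ − det M, where s is the sum of the principal 2×2 minors.
tr M = 3 + 0 + 3 = 6.
s = (3·0 − 0²) + (3·3 − 2²) + (0·3 − 1²) = 0 + 5 + (-1) = 4.
det M (expand along row 1) = 3·(-1) − 0·(-2) + 2·0 = -3.
Characteristic polynomial: λ³ − 6λ² + 4λ + 3 = 0.
Substitute λ = y + (tr M)/3 = y + 2.000000 to remove the quadratic term: y³ + p·y + q = 0 with p = s − (tr M)²/3 = -8.000000 and q = −2(tr M)³/27 + (tr M)·s/3 − det M = -5.000000.
Three real roots ⇒ use the trigonometric (Viète) form: r = 2√(−p/3) = 3.265986, φ = arccos(3q/(p·r)) = arccos(0.574099) = 0.959293 rad.
y_k = r·cos(φ/3 − 2πk/3) for k = 0, 1, 2 gives y = 3.100432, -0.661120, -2.439312.
λ_k = y_k + 2.000000 gives λ = 5.1004, 1.3389, -0.4393 (check: the sum is 6.0000 = tr M).

Hence λ_max = 5.1004 and λ_min = -0.4393.


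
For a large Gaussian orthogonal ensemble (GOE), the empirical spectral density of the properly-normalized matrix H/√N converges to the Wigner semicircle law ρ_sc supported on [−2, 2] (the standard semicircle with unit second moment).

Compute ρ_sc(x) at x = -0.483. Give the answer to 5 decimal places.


ρ_sc(x) = (1/(2π)) √(4 − x²). With x = -0.483:
  4 − x² = 4 − (-0.483)² = 4 − 0.233289 = 3.766711.
  √(4 − x²) = 1.940802.
  1/(2π) = 0.159155.
  ρ_sc(-0.483) = 0.159155 · 1.940802 = 0.308888.

Rounded to 5 decimal places: ρ_sc(-0.483) ≈ 0.30889.


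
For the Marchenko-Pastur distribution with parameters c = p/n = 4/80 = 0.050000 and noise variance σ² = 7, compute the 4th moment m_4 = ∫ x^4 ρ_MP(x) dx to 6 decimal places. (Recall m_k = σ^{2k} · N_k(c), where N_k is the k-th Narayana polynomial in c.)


E[X⁴] = σ⁸ (1 + 6c + 6c² + c³) (fourth MP moment). With σ² = 7 (so σ⁸ = 2401) and c = 4/80 = 0.050000: E[X⁴] = 2401 · (1 + 6·0.050000 + 6·(0.050000)² + (0.050000)³) = 2401 · 1.315125.

So E[X^4] = 3157.615125.


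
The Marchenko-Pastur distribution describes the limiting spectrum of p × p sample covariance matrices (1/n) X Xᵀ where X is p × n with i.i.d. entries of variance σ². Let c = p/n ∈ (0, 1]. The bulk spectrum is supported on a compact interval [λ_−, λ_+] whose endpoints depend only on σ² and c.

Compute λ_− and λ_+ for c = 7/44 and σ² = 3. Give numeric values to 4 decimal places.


c = 7/44 = 0.159091; √c = 0.398862.
λ_− = σ² (1 − √c)² = 3 · (1 − 0.398862)² = 3 · (0.601138)² = 1.084101.
λ_+ = σ² (1 + √c)² = 3 · (1 + 0.398862)² = 3 · (1.398862)² = 5.870445.

Rounded to 4 decimal places: λ_− ≈ 1.0841, λ_+ ≈ 5.8704.


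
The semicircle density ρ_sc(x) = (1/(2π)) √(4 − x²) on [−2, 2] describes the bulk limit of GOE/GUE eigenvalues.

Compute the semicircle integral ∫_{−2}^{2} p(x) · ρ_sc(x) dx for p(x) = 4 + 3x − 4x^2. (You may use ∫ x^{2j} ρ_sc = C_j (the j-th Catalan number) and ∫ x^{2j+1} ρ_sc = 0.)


Write p(x) = Σ a_i x^i, split into monomials and integrate each against ρ_sc separately.
Using ∫ x^{2j} ρ_sc = C_j = (1/(j+1)) C(2j, j) (Catalan numbers) and ∫ x^{2j+1} ρ_sc = 0 (odd monomials vanish by symmetry):
  i = 0 (even): a_0 · C_{0} = 4 · 1 = 4
  i = 1 (odd): ∫ x^1 ρ_sc = 0 (vanishes)
  i = 2 (even): a_2 · C_{1} = -4 · 1 = -4

Summing the contributions: ∫_{−2}^{2} p(x) ρ_sc(x) dx = 4 + (-4) = 0.


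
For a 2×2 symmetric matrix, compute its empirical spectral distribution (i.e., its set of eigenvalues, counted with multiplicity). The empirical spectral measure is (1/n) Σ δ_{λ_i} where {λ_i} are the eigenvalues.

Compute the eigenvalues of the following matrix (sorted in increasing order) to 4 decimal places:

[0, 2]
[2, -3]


Since M is real symmetric, both eigenvalues are real; they are the roots of det(λI − M) = λ² − (tr M) λ + det M.
tr M = 0 + (-3) = -3.
det M = 0·(-3) − 2² = 0 − 4 = -4.
Characteristic polynomial: λ² + 3λ − 4 = 0.
Discriminant Δ = (tr M)² − 4·det M = 9 − (-16) = 25; √Δ = 5.000000.
λ = (tr M ± √Δ)/2 = (-3 ± 5.000000)/2, giving (tr M − √Δ)/2 = -4.0000 and (tr M + √Δ)/2 = 1.0000.

Eigenvalues sorted in increasing order: [-4.0000, 1.0000].


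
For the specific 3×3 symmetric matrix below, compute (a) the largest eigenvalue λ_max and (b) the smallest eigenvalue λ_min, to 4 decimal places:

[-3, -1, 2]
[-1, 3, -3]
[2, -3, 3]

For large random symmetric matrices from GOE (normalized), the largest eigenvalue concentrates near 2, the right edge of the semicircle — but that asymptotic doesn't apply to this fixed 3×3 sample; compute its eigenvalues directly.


Since M is real symmetric, all three eigenvalues are real; they are the roots of det(λI − M) = λ³ − (tr M) λ² + s λ − det M, where s is the sum of the principal 2×2 minors.
tr M = -3 + 3 + 3 = 3.
s = ((-3)·3 − (-1)²) + ((-3)·3 − 2²) + (3·3 − (-3)²) = -10 + (-13) + 0 = -23.
det M (expand along row 1) = (-3)·0 − (-1)·3 + 2·(-3) = -3.
Characteristic polynomial: λ³ − 3λ² − 23λ + 3 = 0.
Substitute λ = y + (tr M)/3 = y + 1.000000 to remove the quadratic term: y³ + p·y + q = 0 with p = s − (tr M)²/3 = -26.000000 and q = −2(tr M)³/27 + (tr M)·s/3 − det M = -22.000000.
Three real roots ⇒ use the trigonometric (Viète) form: r = 2√(−p/3) = 5.887841, φ = arccos(3q/(p·r)) = arccos(0.431136) = 1.125045 rad.
y_k = r·cos(φ/3 − 2πk/3) for k = 0, 1, 2 gives y = 5.478648, -0.871623, -4.607026.
λ_k = y_k + 1.000000 gives λ = 6.4786, 0.1284, -3.6070 (check: the sum is 3.0000 = tr M).

Hence λ_max = 6.4786 and λ_min = -3.6070.


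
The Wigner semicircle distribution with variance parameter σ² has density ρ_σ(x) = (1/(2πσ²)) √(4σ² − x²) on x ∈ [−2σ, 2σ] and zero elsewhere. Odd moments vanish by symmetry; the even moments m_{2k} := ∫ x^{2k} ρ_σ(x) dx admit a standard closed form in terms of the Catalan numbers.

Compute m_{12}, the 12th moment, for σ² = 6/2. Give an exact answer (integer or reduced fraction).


By the scaled semicircle moment identity, m_{2k} = σ^{2k} · C_k with k = 6.
C_6 = (1/(k+1)) · C(2k, k) = (1/7) · C(12, 6) = (1/7) · 924 = 132.
σ^{2k} = (σ²)^k = (6/2)^6 = 729.

Therefore m_{12} = σ^{12} · C_6 = 729 · 132 = 96228.


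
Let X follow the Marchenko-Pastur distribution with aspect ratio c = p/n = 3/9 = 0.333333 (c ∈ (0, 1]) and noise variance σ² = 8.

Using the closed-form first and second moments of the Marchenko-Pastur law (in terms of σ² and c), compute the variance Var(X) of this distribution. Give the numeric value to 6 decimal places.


Recall the MP moments m_1 = E[X] = σ² and m_2 = E[X²] = σ⁴ (1 + c).
m_1 = E[X] = σ² = 8, so m_1² = 64.
m_2 = E[X²] = σ⁴ (1 + c) = 64 · (1 + 0.333333) = 64 · 1.333333 = 85.333333.
(Note m_2 − m_1² simplifies to c · σ⁴ = 0.333333 · 64.)

Var(X) = m_2 − m_1² = 85.333333 − 64 = 21.333333.


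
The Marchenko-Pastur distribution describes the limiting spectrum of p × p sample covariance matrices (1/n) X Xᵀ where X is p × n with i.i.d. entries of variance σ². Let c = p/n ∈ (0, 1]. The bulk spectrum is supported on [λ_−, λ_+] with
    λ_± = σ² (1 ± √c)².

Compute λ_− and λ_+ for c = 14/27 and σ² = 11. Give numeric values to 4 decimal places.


c = 14/27 = 0.518519; √c = 0.720082.
λ_− = σ² (1 − √c)² = 11 · (1 − 0.720082)² = 11 · (0.279918)² = 0.861893.
λ_+ = σ² (1 + √c)² = 11 · (1 + 0.720082)² = 11 · (1.720082)² = 32.545514.

Rounded to 4 decimal places: λ_− ≈ 0.8619, λ_+ ≈ 32.5455.


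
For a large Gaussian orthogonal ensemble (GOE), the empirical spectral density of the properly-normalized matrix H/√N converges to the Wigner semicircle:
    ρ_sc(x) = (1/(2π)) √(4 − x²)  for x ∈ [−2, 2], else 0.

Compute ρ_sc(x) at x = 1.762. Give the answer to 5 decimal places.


ρ_sc(x) = (1/(2π)) √(4 − x²). With x = 1.762:
  4 − x² = 4 − (1.762)² = 4 − 3.104644 = 0.895356.
  √(4 − x²) = 0.946233.
  1/(2π) = 0.159155.
  ρ_sc(1.762) = 0.159155 · 0.946233 = 0.150598.

Rounded to 5 decimal places: ρ_sc(1.762) ≈ 0.15060.


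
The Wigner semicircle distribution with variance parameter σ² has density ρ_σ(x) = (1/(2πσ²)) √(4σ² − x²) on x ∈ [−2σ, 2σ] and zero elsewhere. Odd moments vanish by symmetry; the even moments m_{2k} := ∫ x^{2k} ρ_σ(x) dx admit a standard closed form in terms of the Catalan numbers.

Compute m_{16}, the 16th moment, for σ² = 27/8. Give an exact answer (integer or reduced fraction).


By the scaled semicircle moment identity, m_{2k} = σ^{2k} · C_k with k = 8.
C_8 = (1/(k+1)) · C(2k, k) = (1/9) · C(16, 8) = (1/9) · 12870 = 1430.
σ^{2k} = (σ²)^k = (27/8)^8 = 282429536481/16777216.

Therefore m_{16} = σ^{16} · C_8 = (282429536481/16777216) · 1430 = 201937118583915/8388608.


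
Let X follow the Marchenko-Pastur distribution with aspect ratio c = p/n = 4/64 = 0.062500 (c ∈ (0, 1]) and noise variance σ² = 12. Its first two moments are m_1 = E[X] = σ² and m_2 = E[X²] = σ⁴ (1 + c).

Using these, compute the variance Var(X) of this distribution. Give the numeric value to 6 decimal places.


m_1 = E[X] = σ² = 12, so m_1² = 144.
m_2 = E[X²] = σ⁴ (1 + c) = 144 · (1 + 0.062500) = 144 · 1.062500 = 153.000000.
(Note m_2 − m_1² simplifies to c · σ⁴ = 0.062500 · 144.)

Var(X) = m_2 − m_1² = 153.000000 − 144 = 9.000000.


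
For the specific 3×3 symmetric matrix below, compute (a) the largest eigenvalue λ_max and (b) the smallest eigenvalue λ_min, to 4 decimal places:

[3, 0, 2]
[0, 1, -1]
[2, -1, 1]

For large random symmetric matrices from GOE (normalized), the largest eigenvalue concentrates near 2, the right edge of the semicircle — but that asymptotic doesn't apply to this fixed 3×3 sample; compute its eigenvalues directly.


Since M is real symmetric, all three eigenvalues are real; they are the roots of det(λI − M) = λ³ − (tr M) λ² + s λ − det M, where s is the sum of the principal 2×2 minors.
tr M = 3 + 1 + 1 = 5.
s = (3·1 − 0²) + (3·1 − 2²) + (1·1 − (-1)²) = 3 + (-1) + 0 = 2.
det M (expand along row 1) = 3·0 − 0·2 + 2·(-2) = -4.
Characteristic polynomial: λ³ − 5λ² + 2λ + 4 = 0.
Substitute λ = y + (tr M)/3 = y + 1.666667 to remove the quadratic term: y³ + p·y + q = 0 with p = s − (tr M)²/3 = -6.333333 and q = −2(tr M)³/27 + (tr M)·s/3 − det M = -1.925926.
Three real roots ⇒ use the trigonometric (Viète) form: r = 2√(−p/3) = 2.905933, φ = arccos(3q/(p·r)) = arccos(0.313937) = 1.251459 rad.
y_k = r·cos(φ/3 − 2πk/3) for k = 0, 1, 2 gives y = 2.656738, -0.308740, -2.347997.
λ_k = y_k + 1.666667 gives λ = 4.3234, 1.3579, -0.6813 (check: the sum is 5.0000 = tr M).

Hence λ_max = 4.3234 and λ_min = -0.6813.


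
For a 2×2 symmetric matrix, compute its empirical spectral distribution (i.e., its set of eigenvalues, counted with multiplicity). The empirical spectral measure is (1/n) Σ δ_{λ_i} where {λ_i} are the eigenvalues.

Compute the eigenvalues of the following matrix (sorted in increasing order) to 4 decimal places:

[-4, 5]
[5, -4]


Since M is real symmetric, both eigenvalues are real; they are the roots of det(λI − M) = λ² − (tr M) λ + det M.
tr M = -4 + (-4) = -8.
det M = (-4)·(-4) − 5² = 16 − 25 = -9.
Characteristic polynomial: λ² + 8λ − 9 = 0.
Discriminant Δ = (tr M)² − 4·det M = 64 − (-36) = 100; √Δ = 10.000000.
λ = (tr M ± √Δ)/2 = (-8 ± 10.000000)/2, giving (tr M − √Δ)/2 = -9.0000 and (tr M + √Δ)/2 = 1.0000.

Eigenvalues sorted in increasing order: [-9.0000, 1.0000].


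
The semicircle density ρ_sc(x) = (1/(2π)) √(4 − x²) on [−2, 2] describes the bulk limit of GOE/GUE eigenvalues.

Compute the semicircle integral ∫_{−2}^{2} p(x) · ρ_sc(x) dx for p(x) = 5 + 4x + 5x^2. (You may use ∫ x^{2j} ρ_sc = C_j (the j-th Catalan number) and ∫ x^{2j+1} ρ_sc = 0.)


Write p(x) = Σ a_i x^i, split into monomials and integrate each against ρ_sc separately.
Using ∫ x^{2j} ρ_sc = C_j = (1/(j+1)) C(2j, j) (Catalan numbers) and ∫ x^{2j+1} ρ_sc = 0 (odd monomials vanish by symmetry):
  i = 0 (even): a_0 · C_{0} = 5 · 1 = 5
  i = 1 (odd): ∫ x^1 ρ_sc = 0 (vanishes)
  i = 2 (even): a_2 · C_{1} = 5 · 1 = 5

Summing the contributions: ∫_{−2}^{2} p(x) ρ_sc(x) dx = 5 + 5 = 10.


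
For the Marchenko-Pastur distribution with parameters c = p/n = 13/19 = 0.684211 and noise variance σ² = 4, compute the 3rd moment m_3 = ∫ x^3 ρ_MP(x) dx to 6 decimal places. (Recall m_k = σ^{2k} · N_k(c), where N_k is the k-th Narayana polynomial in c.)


E[X³] = σ⁶ (1 + 3c + c²) (third MP moment). With σ² = 4 (so σ⁶ = 64) and c = 13/19 = 0.684211: E[X³] = 64 · (1 + 3·0.684211 + (0.684211)²) = 64 · 3.520776.

So E[X^3] = 225.329640.


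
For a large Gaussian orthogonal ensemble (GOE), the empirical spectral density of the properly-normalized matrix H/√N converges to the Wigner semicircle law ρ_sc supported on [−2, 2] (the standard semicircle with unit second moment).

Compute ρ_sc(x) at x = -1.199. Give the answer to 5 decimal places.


ρ_sc(x) = (1/(2π)) √(4 − x²). With x = -1.199:
  4 − x² = 4 − (-1.199)² = 4 − 1.437601 = 2.562399.
  √(4 − x²) = 1.600750.
  1/(2π) = 0.159155.
  ρ_sc(-1.199) = 0.159155 · 1.600750 = 0.254767.

Rounded to 5 decimal places: ρ_sc(-1.199) ≈ 0.25477.


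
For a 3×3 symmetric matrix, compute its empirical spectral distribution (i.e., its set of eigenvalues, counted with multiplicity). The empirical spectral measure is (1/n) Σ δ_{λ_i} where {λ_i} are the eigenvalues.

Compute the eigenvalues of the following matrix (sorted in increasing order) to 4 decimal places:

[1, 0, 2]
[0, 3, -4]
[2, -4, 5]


Since M is real symmetric, all three eigenvalues are real; they are the roots of det(λI − M) = λ³ − (tr M) λ² + s λ − det M, where s is the sum of the principal 2×2 minors.
tr M = 1 + 3 + 5 = 9.
s = (1·3 − 0²) + (1·5 − 2²) + (3·5 − (-4)²) = 3 + 1 + (-1) = 3.
det M (expand along row 1) = 1·(-1) − 0·8 + 2·(-6) = -13.
Characteristic polynomial: λ³ − 9λ² + 3λ + 13 = 0.
Substitute λ = y + (tr M)/3 = y + 3.000000 to remove the quadratic term: y³ + p·y + q = 0 with p = s − (tr M)²/3 = -24.000000 and q = −2(tr M)³/27 + (tr M)·s/3 − det M = -32.000000.
Three real roots ⇒ use the trigonometric (Viète) form: r = 2√(−p/3) = 5.656854, φ = arccos(3q/(p·r)) = arccos(0.707107) = 0.785398 rad.
y_k = r·cos(φ/3 − 2πk/3) for k = 0, 1, 2 gives y = 5.464102, -1.464102, -4.000000.
λ_k = y_k + 3.000000 gives λ = 8.4641, 1.5359, -1.0000 (check: the sum is 9.0000 = tr M).

Eigenvalues sorted in increasing order: [-1.0000, 1.5359, 8.4641].


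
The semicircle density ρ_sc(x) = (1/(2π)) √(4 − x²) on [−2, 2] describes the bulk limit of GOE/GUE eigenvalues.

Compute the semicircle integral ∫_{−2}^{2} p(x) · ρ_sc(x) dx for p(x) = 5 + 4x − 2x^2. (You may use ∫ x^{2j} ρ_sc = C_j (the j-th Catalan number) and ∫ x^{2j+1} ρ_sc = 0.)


Write p(x) = Σ a_i x^i, split into monomials and integrate each against ρ_sc separately.
Using ∫ x^{2j} ρ_sc = C_j = (1/(j+1)) C(2j, j) (Catalan numbers) and ∫ x^{2j+1} ρ_sc = 0 (odd monomials vanish by symmetry):
  i = 0 (even): a_0 · C_{0} = 5 · 1 = 5
  i = 1 (odd): ∫ x^1 ρ_sc = 0 (vanishes)
  i = 2 (even): a_2 · C_{1} = -2 · 1 = -2

Summing the contributions: ∫_{−2}^{2} p(x) ρ_sc(x) dx = 5 + (-2) = 3.


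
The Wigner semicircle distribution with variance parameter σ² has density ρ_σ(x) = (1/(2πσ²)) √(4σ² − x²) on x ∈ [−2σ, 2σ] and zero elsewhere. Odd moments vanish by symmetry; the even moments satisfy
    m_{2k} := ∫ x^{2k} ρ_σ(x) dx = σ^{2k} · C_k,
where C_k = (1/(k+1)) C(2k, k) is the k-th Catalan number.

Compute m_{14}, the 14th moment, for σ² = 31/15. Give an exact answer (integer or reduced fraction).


By the scaled semicircle moment identity, m_{2k} = σ^{2k} · C_k with k = 7.
C_7 = (1/(k+1)) · C(2k, k) = (1/8) · C(14, 7) = (1/8) · 3432 = 429.
σ^{2k} = (σ²)^k = (31/15)^7 = 27512614111/170859375.

Therefore m_{14} = σ^{14} · C_7 = (27512614111/170859375) · 429 = 3934303817873/56953125.


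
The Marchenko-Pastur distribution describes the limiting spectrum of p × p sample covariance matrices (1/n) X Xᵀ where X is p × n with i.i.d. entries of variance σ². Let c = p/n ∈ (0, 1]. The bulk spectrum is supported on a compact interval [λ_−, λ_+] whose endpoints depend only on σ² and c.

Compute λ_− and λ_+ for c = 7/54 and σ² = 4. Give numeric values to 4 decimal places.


c = 7/54 = 0.129630; √c = 0.360041.
λ_− = σ² (1 − √c)² = 4 · (1 − 0.360041)² = 4 · (0.639959)² = 1.638189.
λ_+ = σ² (1 + √c)² = 4 · (1 + 0.360041)² = 4 · (1.360041)² = 7.398848.

Rounded to 4 decimal places: λ_− ≈ 1.6382, λ_+ ≈ 7.3988.


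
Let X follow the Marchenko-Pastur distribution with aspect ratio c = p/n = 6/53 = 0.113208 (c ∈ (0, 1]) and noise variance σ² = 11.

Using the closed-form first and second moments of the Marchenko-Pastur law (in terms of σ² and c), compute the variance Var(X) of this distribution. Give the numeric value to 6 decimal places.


Recall the MP moments m_1 = E[X] = σ² and m_2 = E[X²] = σ⁴ (1 + c).
m_1 = E[X] = σ² = 11, so m_1² = 121.
m_2 = E[X²] = σ⁴ (1 + c) = 121 · (1 + 0.113208) = 121 · 1.113208 = 134.698113.
(Note m_2 − m_1² simplifies to c · σ⁴ = 0.113208 · 121.)

Var(X) = m_2 − m_1² = 134.698113 − 121 = 13.698113.


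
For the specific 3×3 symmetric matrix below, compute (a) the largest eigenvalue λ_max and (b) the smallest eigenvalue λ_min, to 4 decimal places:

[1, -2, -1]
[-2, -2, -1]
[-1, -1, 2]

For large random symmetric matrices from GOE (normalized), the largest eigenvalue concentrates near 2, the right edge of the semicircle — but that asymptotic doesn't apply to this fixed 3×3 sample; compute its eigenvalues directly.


Since M is real symmetric, all three eigenvalues are real; they are the roots of det(λI − M) = λ³ − (tr M) λ² + s λ − det M, where s is the sum of the principal 2×2 minors.
tr M = 1 + (-2) + 2 = 1.
s = (1·(-2) − (-2)²) + (1·2 − (-1)²) + ((-2)·2 − (-1)²) = -6 + 1 + (-5) = -10.
det M (expand along row 1) = 1·(-5) − (-2)·(-5) + (-1)·0 = -15.
Characteristic polynomial: λ³ − λ² − 10λ + 15 = 0.
Substitute λ = y + (tr M)/3 = y + 0.333333 to remove the quadratic term: y³ + p·y + q = 0 with p = s − (tr M)²/3 = -10.333333 and q = −2(tr M)³/27 + (tr M)·s/3 − det M = 11.592593.
Three real roots ⇒ use the trigonometric (Viète) form: r = 2√(−p/3) = 3.711843, φ = arccos(3q/(p·r)) = arccos(-0.906717) = 2.706230 rad.
y_k = r·cos(φ/3 − 2πk/3) for k = 0, 1, 2 gives y = 2.301276, 1.371550, -3.672826.
λ_k = y_k + 0.333333 gives λ = 2.6346, 1.7049, -3.3395 (check: the sum is 1.0000 = tr M).

Hence λ_max = 2.6346 and λ_min = -3.3395.


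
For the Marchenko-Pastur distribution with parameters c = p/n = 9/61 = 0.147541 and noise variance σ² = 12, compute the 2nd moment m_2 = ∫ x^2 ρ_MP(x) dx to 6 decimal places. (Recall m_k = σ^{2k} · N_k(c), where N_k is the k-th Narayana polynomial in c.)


E[X²] = σ⁴ (1 + c) (second MP moment). With σ² = 12 (so σ⁴ = 144) and c = 9/61 = 0.147541: E[X²] = 144 · (1 + 0.147541) = 144 · 1.147541.

So E[X^2] = 165.245902.


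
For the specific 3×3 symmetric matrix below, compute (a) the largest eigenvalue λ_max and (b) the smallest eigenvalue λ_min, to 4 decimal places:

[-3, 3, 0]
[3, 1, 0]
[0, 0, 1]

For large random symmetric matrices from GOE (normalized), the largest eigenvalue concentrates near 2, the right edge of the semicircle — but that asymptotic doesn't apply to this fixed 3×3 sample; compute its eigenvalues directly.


Since M is real symmetric, all three eigenvalues are real; they are the roots of det(λI − M) = λ³ − (tr M) λ² + s λ − det M, where s is the sum of the principal 2×2 minors.
tr M = -3 + 1 + 1 = -1.
s = ((-3)·1 − 3²) + ((-3)·1 − 0²) + (1·1 − 0²) = -12 + (-3) + 1 = -14.
det M (expand along row 1) = (-3)·1 − 3·3 + 0·0 = -12.
Characteristic polynomial: λ³ + λ² − 14λ + 12 = 0.
Substitute λ = y + (tr M)/3 = y − 0.333333 to remove the quadratic term: y³ + p·y + q = 0 with p = s − (tr M)²/3 = -14.333333 and q = −2(tr M)³/27 + (tr M)·s/3 − det M = 16.740741.
Three real roots ⇒ use the trigonometric (Viète) form: r = 2√(−p/3) = 4.371626, φ = arccos(3q/(p·r)) = arccos(-0.801504) = 2.500603 rad.
y_k = r·cos(φ/3 − 2πk/3) for k = 0, 1, 2 gives y = 2.938885, 1.333333, -4.272218.
λ_k = y_k − 0.333333 gives λ = 2.6056, 1.0000, -4.6056 (check: the sum is -1.0000 = tr M).

Hence λ_max = 2.6056 and λ_min = -4.6056.


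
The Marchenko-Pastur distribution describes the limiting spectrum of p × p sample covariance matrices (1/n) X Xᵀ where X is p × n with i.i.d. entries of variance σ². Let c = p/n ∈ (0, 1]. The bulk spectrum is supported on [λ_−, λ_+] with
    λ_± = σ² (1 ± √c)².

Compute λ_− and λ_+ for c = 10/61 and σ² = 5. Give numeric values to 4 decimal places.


c = 10/61 = 0.163934; √c = 0.404888.
λ_− = σ² (1 − √c)² = 5 · (1 − 0.404888)² = 5 · (0.595112)² = 1.770790.
λ_+ = σ² (1 + √c)² = 5 · (1 + 0.404888)² = 5 · (1.404888)² = 9.868554.

Rounded to 4 decimal places: λ_− ≈ 1.7708, λ_+ ≈ 9.8686.


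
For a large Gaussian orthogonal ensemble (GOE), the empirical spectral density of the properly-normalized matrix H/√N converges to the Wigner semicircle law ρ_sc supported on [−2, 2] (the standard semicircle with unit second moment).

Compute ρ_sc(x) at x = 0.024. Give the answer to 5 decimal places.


ρ_sc(x) = (1/(2π)) √(4 − x²). With x = 0.024:
  4 − x² = 4 − (0.024)² = 4 − 0.000576 = 3.999424.
  √(4 − x²) = 1.999856.
  1/(2π) = 0.159155.
  ρ_sc(0.024) = 0.159155 · 1.999856 = 0.318287.

Rounded to 5 decimal places: ρ_sc(0.024) ≈ 0.31829.


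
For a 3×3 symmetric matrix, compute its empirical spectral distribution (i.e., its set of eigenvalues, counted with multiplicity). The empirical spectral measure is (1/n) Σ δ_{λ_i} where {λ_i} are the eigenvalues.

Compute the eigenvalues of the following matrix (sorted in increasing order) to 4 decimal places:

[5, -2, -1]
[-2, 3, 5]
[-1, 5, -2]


Since M is real symmetric, all three eigenvalues are real; they are the roots of det(λI − M) = λ³ − (tr M) λ² + s λ − det M, where s is the sum of the principal 2×2 minors.
tr M = 5 + 3 + (-2) = 6.
s = (5·3 − (-2)²) + (5·(-2) − (-1)²) + (3·(-2) − 5²) = 11 + (-11) + (-31) = -31.
det M (expand along row 1) = 5·(-31) − (-2)·9 + (-1)·(-7) = -130.
Characteristic polynomial: λ³ − 6λ² − 31λ + 130 = 0.
Substitute λ = y + (tr M)/3 = y + 2.000000 to remove the quadratic term: y³ + p·y + q = 0 with p = s − (tr M)²/3 = -43.000000 and q = −2(tr M)³/27 + (tr M)·s/3 − det M = 52.000000.
Three real roots ⇒ use the trigonometric (Viète) form: r = 2√(−p/3) = 7.571878, φ = arccos(3q/(p·r)) = arccos(-0.479129) = 2.070459 rad.
y_k = r·cos(φ/3 − 2πk/3) for k = 0, 1, 2 gives y = 5.839044, 1.255305, -7.094348.
λ_k = y_k + 2.000000 gives λ = 7.8390, 3.2553, -5.0943 (check: the sum is 6.0000 = tr M).

Eigenvalues sorted in increasing order: [-5.0943, 3.2553, 7.8390].


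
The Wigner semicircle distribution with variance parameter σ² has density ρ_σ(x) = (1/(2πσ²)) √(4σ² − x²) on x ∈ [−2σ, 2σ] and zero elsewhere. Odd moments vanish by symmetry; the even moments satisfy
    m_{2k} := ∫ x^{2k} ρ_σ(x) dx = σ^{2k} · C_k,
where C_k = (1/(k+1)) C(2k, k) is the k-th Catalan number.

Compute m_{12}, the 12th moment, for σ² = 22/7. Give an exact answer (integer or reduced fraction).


By the scaled semicircle moment identity, m_{2k} = σ^{2k} · C_k with k = 6.
C_6 = (1/(k+1)) · C(2k, k) = (1/7) · C(12, 6) = (1/7) · 924 = 132.
σ^{2k} = (σ²)^k = (22/7)^6 = 113379904/117649.

Therefore m_{12} = σ^{12} · C_6 = (113379904/117649) · 132 = 14966147328/117649.


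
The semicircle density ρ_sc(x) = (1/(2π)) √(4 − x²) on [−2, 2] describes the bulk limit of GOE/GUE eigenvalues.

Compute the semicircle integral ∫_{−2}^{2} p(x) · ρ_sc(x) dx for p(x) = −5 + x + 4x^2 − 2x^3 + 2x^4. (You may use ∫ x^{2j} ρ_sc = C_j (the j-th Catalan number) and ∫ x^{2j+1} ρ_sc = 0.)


Write p(x) = Σ a_i x^i, split into monomials and integrate each against ρ_sc separately.
Using ∫ x^{2j} ρ_sc = C_j = (1/(j+1)) C(2j, j) (Catalan numbers) and ∫ x^{2j+1} ρ_sc = 0 (odd monomials vanish by symmetry):
  i = 0 (even): a_0 · C_{0} = -5 · 1 = -5
  i = 1 (odd): ∫ x^1 ρ_sc = 0 (vanishes)
  i = 2 (even): a_2 · C_{1} = 4 · 1 = 4
  i = 3 (odd): ∫ x^3 ρ_sc = 0 (vanishes)
  i = 4 (even): a_4 · C_{2} = 2 · 2 = 4

Summing the contributions: ∫_{−2}^{2} p(x) ρ_sc(x) dx = (-5) + 4 + 4 = 3.


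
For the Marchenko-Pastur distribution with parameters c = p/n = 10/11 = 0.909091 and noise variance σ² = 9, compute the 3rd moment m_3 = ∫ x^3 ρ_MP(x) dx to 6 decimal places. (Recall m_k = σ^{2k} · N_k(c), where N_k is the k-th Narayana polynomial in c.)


E[X³] = σ⁶ (1 + 3c + c²) (third MP moment). With σ² = 9 (so σ⁶ = 729) and c = 10/11 = 0.909091: E[X³] = 729 · (1 + 3·0.909091 + (0.909091)²) = 729 · 4.553719.

So E[X^3] = 3319.661157.


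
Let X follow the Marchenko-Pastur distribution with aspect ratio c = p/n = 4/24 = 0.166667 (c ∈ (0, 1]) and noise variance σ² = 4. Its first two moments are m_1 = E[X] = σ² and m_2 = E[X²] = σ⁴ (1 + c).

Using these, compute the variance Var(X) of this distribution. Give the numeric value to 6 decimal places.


m_1 = E[X] = σ² = 4, so m_1² = 16.
m_2 = E[X²] = σ⁴ (1 + c) = 16 · (1 + 0.166667) = 16 · 1.166667 = 18.666667.
(Note m_2 − m_1² simplifies to c · σ⁴ = 0.166667 · 16.)

Var(X) = m_2 − m_1² = 18.666667 − 16 = 2.666667.


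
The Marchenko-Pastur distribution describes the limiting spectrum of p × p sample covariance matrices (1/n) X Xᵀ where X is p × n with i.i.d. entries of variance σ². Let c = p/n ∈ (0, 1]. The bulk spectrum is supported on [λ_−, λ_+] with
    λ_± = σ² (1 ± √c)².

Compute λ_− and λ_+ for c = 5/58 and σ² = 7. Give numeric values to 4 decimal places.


c = 5/58 = 0.086207; √c = 0.293610.
λ_− = σ² (1 − √c)² = 7 · (1 − 0.293610)² = 7 · (0.706390)² = 3.492907.
λ_+ = σ² (1 + √c)² = 7 · (1 + 0.293610)² = 7 · (1.293610)² = 11.713990.

Rounded to 4 decimal places: λ_− ≈ 3.4929, λ_+ ≈ 11.7140.


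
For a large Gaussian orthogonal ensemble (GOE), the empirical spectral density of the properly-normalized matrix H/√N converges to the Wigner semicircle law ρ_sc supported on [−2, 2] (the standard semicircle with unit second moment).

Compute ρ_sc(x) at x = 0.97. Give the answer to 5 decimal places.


ρ_sc(x) = (1/(2π)) √(4 − x²). With x = 0.97:
  4 − x² = 4 − (0.97)² = 4 − 0.940900 = 3.059100.
  √(4 − x²) = 1.749028.
  1/(2π) = 0.159155.
  ρ_sc(0.97) = 0.159155 · 1.749028 = 0.278366.

Rounded to 5 decimal places: ρ_sc(0.97) ≈ 0.27837.


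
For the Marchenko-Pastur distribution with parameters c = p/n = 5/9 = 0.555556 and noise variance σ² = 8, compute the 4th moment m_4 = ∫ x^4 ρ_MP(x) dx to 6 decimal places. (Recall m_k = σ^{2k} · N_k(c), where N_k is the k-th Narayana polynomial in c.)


E[X⁴] = σ⁸ (1 + 6c + 6c² + c³) (fourth MP moment). With σ² = 8 (so σ⁸ = 4096) and c = 5/9 = 0.555556: E[X⁴] = 4096 · (1 + 6·0.555556 + 6·(0.555556)² + (0.555556)³) = 4096 · 6.356653.

So E[X^4] = 26036.850480.


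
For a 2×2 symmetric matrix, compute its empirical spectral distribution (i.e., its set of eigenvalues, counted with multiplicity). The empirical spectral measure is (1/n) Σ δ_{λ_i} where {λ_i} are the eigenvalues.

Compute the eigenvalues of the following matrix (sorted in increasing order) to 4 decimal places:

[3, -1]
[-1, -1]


Since M is real symmetric, both eigenvalues are real; they are the roots of det(λI − M) = λ² − (tr M) λ + det M.
tr M = 3 + (-1) = 2.
det M = 3·(-1) − (-1)² = -3 − 1 = -4.
Characteristic polynomial: λ² − 2λ − 4 = 0.
Discriminant Δ = (tr M)² − 4·det M = 4 − (-16) = 20; √Δ = 4.472136.
λ = (tr M ± √Δ)/2 = (2 ± 4.472136)/2, giving (tr M − √Δ)/2 = -1.2361 and (tr M + √Δ)/2 = 3.2361.

Eigenvalues sorted in increasing order: [-1.2361, 3.2361].
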